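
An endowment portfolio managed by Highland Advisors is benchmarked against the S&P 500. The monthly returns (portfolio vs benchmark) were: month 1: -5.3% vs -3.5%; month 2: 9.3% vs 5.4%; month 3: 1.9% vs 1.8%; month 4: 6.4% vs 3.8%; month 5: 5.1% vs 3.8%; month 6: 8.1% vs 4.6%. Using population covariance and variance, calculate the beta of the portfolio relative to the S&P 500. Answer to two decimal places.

r̄p = 4.2500%,  r̄m = 2.6500%
Cov = Σ(rp − r̄p)(rm − r̄m) / 6 = 14.2625
Var(rm) = Σ(rm − r̄m)² / 6 = 8.7592
β = Cov / Var = 14.2625 / 8.7592 = 1.6283

1.63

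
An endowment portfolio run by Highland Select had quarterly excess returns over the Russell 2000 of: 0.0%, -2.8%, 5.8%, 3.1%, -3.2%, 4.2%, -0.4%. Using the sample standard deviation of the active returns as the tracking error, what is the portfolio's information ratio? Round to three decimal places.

0.275

μ = (0 − 2.8 + 5.8 + 3.1 − 3.2 + 4.2 − 0.4) / 7 = 0.9571%
Σ(r − μ)² = (0 − 0.9571)² + (-2.8 − 0.9571)² + (5.8 − 0.9571)² + … = 72.7171
sample σ = √(72.7171 / 6) = √12.1195 = 3.4813%
IR = μ / tracking error = 0.9571 / 3.4813 = 0.2749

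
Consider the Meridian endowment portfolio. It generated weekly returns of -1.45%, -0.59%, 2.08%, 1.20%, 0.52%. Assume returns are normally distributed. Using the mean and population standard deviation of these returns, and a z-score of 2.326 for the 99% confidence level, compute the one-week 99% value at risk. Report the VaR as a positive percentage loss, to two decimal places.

2.57

Mean return r̄ = 1.760 / 5 = 0.3520%
Σ(r − r̄)² = (-1.45 − 0.3520)² + (-0.59 − 0.3520)² + … = 7.8679
population σ = √(7.8679 / 5) = √1.5736 = 1.2544%
VaR = −(r̄ − z·σ) = −(0.3520 − 2.326 × 1.2544) = −(-2.5657) = 2.5657%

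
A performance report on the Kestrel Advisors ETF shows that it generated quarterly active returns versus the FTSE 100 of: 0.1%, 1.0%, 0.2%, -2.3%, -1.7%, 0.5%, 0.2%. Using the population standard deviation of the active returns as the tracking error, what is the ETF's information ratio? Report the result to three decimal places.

Mean return μ = -2.00 / 7 = -0.2857%
Σ(r − μ)² = (0.1 − (-0.2857))² + (1 − (-0.2857))² + … = 8.9486
σ = √[8.9486 / 7] = 1.1307%
IR = μ / tracking error = -0.2857 / 1.1307 = -0.2527

-0.253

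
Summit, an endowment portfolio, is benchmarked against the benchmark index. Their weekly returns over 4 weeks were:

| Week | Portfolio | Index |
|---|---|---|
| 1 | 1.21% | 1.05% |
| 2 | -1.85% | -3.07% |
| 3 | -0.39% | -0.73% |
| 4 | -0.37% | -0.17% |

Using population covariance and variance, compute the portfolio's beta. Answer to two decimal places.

0.70

r̄p = -0.3500%,  r̄m = -0.7300%
Cov = Σ(rp − r̄p)(rm − r̄m) / 4 = 1.5689
Var(rm) = Σ(rm − r̄m)² / 4 = 2.2394
β = Cov / Var = 1.5689 / 2.2394 = 0.7006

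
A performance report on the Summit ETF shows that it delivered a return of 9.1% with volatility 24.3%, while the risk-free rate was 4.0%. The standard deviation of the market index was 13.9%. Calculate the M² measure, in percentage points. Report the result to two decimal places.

6.92

Sharpe = (Rp − Rf) / σp = (9.1% − 4.0%) / 24.3% = 0.2099
M² = Rf + Sharpe × σm = 4.0% + 0.2099 × 13.9% = 6.9176%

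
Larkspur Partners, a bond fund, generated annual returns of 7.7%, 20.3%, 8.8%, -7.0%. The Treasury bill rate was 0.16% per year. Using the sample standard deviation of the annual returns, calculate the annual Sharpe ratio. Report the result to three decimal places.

0.651

Mean return μ = 29.80 / 4 = 7.4500%
Sample std dev = √[375.8100 / 3] = 11.1924%
Sharpe = (μ − rf) / σ = (7.4500 − 0.16) / 11.1924 = 7.2900 / 11.1924 = 0.6513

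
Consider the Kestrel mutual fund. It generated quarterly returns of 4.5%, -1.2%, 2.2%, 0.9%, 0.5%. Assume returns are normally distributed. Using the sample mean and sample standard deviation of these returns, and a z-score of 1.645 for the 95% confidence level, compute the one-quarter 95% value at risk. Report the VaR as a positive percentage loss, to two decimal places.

2.12

μ = (4.5 − 1.2 + 2.2 + 0.9 + 0.5) / 5 = 1.3800%
Σ(r − μ)² = 18.0680; sample σ = √(18.0680/4) = 2.1253%
VaR = −(μ − z·σ) = −(1.3800 − 1.645 × 2.1253) = −(-2.1161) = 2.1161%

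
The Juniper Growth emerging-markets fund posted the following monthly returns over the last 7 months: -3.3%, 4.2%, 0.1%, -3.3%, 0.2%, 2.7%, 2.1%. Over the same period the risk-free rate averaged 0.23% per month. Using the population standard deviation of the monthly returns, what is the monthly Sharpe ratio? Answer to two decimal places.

0.06

r̄ = (-3.3 + 4.2 + 0.1 − 3.3 + 0.2 + 2.7 + 2.1) / 7 = 2.70 / 7 = 0.3857%
Σ(r − r̄)² = (-3.3 − 0.3857)² + (4.2 − 0.3857)² + (0.1 − 0.3857)² + … = 50.1286
population σ = √(50.1286 / 7) = √7.1612 = 2.6760%
Sharpe = (r̄ − rf) / σ = (0.3857 − 0.23) / 2.6760 = 0.1557 / 2.6760 = 0.0582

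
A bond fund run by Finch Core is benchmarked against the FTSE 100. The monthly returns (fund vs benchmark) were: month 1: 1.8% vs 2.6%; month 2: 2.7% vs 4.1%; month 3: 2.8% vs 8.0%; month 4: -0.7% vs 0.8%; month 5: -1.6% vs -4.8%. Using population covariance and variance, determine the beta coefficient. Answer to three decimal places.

r̄p = 1.0000%,  r̄m = 2.1400%
Cov = Σ(rp − r̄p)(rm − r̄m) / 5 = 6.9140
Var(rm) = Σ(rm − r̄m)² / 5 = 17.6704
β = Cov / Var = 6.9140 / 17.6704 = 0.3913

0.391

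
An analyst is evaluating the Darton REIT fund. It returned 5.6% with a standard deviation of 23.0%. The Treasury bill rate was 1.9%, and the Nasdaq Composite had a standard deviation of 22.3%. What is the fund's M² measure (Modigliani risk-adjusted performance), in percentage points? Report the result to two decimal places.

Sharpe = (Rp − Rf) / σp = (5.6% − 1.9%) / 23.0% = 0.1609
M² = Rf + Sharpe × σm = 1.9% + 0.1609 × 22.3% = 5.4881%

5.49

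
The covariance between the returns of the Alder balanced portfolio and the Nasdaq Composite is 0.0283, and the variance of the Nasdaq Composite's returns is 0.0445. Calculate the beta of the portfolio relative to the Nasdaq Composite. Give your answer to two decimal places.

0.64

β = Cov(Rp, Rm) / Var(Rm) = 0.0283 / 0.0445 = 0.6360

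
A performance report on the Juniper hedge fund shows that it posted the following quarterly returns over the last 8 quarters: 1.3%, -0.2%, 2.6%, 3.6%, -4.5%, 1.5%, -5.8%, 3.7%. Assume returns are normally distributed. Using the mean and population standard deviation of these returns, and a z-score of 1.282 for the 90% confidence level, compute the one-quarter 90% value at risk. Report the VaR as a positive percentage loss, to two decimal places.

4.04

Mean return r̄ = 2.20 / 8 = 0.2750%
Σ(r − r̄)² = (1.3 − 0.2750)² + (-0.2 − 0.2750)² + … = 90.6750
population σ = √(90.6750 / 8) = √11.3344 = 3.3667%
VaR = −(r̄ − z·σ) = −(0.2750 − 1.282 × 3.3667) = −(-4.0411) = 4.0411%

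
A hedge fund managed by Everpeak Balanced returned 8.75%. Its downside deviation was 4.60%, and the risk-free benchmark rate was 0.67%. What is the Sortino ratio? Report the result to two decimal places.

1.76

Sortino = (Rp − Rf) / σd = (8.75% − 0.67%) / 4.60% = 8.08% / 4.60% = 1.7565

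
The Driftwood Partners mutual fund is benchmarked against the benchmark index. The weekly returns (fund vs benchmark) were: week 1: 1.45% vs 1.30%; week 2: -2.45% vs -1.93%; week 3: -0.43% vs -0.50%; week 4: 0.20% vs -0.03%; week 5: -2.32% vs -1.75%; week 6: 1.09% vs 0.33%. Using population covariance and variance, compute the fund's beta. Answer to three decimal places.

r̄p = -0.4100%,  r̄m = -0.4300%
Cov = Σ(rp − r̄p)(rm − r̄m) / 6 = 1.6974
Var(rm) = Σ(rm − r̄m)² / 6 = 1.2880
β = Cov / Var = 1.6974 / 1.2880 = 1.3179

1.318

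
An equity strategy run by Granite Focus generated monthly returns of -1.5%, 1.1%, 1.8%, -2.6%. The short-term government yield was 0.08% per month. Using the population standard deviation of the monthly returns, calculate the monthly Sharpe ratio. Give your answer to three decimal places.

-0.210

μ = (-1.5 + 1.1 + 1.8 − 2.6) / 4 = -0.3000%
Σ(r − μ)² = (-1.5 − (-0.3000))² + (1.1 − (-0.3000))² + … = 13.1000
population σ = √(13.1000 / 4) = √3.2750 = 1.8097%
Sharpe = (μ − rf) / σ = (-0.3000 − 0.08) / 1.8097 = -0.3800 / 1.8097 = -0.2100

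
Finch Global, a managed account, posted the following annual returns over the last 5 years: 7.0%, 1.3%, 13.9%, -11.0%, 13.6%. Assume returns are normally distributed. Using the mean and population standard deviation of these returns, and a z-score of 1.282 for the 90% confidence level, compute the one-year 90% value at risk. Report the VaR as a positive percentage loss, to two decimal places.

r̄ = (7 + 1.3 + 13.9 − 11 + 13.6) / 5 = 4.9600%
Population σ = √[Σ(r − r̄)² / 5] = √[426.8520 / 5] = √85.3704 = 9.2396%
VaR = −(r̄ − z·σ) = −(4.9600 − 1.282 × 9.2396) = −(-6.8852) = 6.8852%

6.89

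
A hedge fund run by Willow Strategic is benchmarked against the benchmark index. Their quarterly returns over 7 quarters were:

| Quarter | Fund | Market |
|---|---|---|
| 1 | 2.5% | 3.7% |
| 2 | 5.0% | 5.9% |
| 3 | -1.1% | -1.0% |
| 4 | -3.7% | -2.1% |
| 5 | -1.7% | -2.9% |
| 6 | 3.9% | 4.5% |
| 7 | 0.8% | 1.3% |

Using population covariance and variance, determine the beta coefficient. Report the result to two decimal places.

0.89

r̄p = 0.8143%,  r̄m = 1.3429%
Cov = Σ(rp − r̄p)(rm − r̄m) / 7 = 9.0694
Var(rm) = Σ(rm − r̄m)² / 7 = 10.2339
β = Cov / Var = 9.0694 / 10.2339 = 0.8862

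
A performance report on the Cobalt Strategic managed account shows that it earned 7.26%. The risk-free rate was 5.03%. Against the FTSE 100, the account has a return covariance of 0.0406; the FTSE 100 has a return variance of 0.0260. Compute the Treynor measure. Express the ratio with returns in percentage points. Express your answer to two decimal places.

1.43

β = Cov / Var = 0.0406 / 0.0260 = 1.5615
Treynor = (Rp − Rf) / β = (7.26% − 5.03%) / 1.5615 = 2.23 / 1.5615 = 1.4281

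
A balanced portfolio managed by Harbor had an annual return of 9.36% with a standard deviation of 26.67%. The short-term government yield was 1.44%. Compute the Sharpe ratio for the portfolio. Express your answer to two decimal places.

0.30

Sharpe = (Rp − Rf) / σp = (9.36% − 1.44%) / 26.67% = 7.92% / 26.67% = 0.2970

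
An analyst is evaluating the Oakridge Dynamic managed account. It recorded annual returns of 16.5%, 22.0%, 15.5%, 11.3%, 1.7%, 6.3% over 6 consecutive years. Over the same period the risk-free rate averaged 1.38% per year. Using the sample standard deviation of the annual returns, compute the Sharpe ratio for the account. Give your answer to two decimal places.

1.47

μ = (16.5 + 22 + 15.5 + 11.3 + 1.7 + 6.3) / 6 = 12.2167%
Σ(r − μ)² = (16.5 − 12.2167)² + (22 − 12.2167)² + … = 271.2883
σ = √[271.2883 / 5] = 7.3660%
Sharpe = (μ − rf) / σ = (12.2167 − 1.38) / 7.3660 = 10.8367 / 7.3660 = 1.4712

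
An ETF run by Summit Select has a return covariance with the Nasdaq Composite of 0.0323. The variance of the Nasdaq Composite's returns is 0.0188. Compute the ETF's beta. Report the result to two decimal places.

β = Cov(Rp, Rm) / Var(Rm) = 0.0323 / 0.0188 = 1.7181

1.72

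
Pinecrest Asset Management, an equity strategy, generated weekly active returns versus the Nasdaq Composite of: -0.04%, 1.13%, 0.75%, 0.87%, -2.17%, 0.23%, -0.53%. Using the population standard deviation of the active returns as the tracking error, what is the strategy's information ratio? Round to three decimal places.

r̄ = (-0.04 + 1.13 + 0.75 + 0.87 − 2.17 + 0.23 − 0.53) / 7 = 0.240 / 7 = 0.0343%
Σ(r − r̄)² = (-0.04 − 0.0343)² + (1.13 − 0.0343)² + … = 7.6324
σ = √[7.6324 / 7] = 1.0442%
IR = r̄ / tracking error = 0.0343 / 1.0442 = 0.0328

0.033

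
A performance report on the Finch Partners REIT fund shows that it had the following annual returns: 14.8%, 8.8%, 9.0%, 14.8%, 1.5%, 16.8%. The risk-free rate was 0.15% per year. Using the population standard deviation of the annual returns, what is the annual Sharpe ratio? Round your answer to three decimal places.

r̄ = (14.8 + 8.8 + 9 + 14.8 + 1.5 + 16.8) / 6 = 10.9500%
Σ(r − r̄)² = 161.5950; population σ = √(161.5950/6) = 5.1897%
Sharpe = (r̄ − rf) / σ = (10.9500 − 0.15) / 5.1897 = 10.8000 / 5.1897 = 2.0810

2.081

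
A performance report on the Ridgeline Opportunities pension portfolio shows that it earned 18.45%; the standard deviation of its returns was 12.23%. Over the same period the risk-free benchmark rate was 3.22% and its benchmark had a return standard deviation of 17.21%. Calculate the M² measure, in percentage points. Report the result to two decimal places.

24.65

Sharpe = (Rp − Rf) / σp = (18.45% − 3.22%) / 12.23% = 1.2453
M² = Rf + Sharpe × σm = 3.22% + 1.2453 × 17.21% = 24.6516%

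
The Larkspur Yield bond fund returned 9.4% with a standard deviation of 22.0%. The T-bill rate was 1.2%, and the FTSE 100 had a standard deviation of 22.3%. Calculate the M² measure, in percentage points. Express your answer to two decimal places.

9.51

Sharpe = (Rp − Rf) / σp = (9.4% − 1.2%) / 22.0% = 0.3727
M² = Rf + Sharpe × σm = 1.2% + 0.3727 × 22.3% = 9.5112%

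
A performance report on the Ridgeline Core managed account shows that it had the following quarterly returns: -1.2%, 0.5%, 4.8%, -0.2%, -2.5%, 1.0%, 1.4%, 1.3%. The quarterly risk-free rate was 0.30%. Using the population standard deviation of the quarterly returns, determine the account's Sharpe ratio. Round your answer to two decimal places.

r̄ = (-1.2 + 0.5 + 4.8 − 0.2 − 2.5 + 1 + 1.4 + 1.3) / 8 = 0.6375%
Σ(r − r̄)² = 32.4188; population σ = √(32.4188/8) = 2.0130%
Sharpe = (r̄ − rf) / σ = (0.6375 − 0.3) / 2.0130 = 0.3375 / 2.0130 = 0.1677

0.17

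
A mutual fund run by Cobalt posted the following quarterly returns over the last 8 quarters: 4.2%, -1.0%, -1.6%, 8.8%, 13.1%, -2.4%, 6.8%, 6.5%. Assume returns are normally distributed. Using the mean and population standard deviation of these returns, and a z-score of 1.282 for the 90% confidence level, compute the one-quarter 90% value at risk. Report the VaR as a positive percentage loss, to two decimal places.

r̄ = (4.2 − 1 − 1.6 + 8.8 + 13.1 − 2.4 + 6.8 + 6.5) / 8 = 34.40 / 8 = 4.3000%
Σ(r − r̄)² = (4.2 − 4.3000)² + (-1 − 4.3000)² + (-1.6 − 4.3000)² + … = 216.5800
population σ = √(216.5800 / 8) = √27.0725 = 5.2031%
VaR = −(r̄ − z·σ) = −(4.3000 − 1.282 × 5.2031) = −(-2.3704) = 2.3704%

2.37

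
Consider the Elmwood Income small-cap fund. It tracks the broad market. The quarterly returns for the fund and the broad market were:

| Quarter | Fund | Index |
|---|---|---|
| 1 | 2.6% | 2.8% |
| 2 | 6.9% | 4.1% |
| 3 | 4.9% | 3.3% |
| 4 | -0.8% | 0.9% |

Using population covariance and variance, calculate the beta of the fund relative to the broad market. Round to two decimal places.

r̄p = 3.4000%,  r̄m = 2.7750%
Cov = Σ(rp − r̄p)(rm − r̄m) / 4 = 3.3200
Var(rm) = Σ(rm − r̄m)² / 4 = 1.3869
β = Cov / Var = 3.3200 / 1.3869 = 2.3938

2.39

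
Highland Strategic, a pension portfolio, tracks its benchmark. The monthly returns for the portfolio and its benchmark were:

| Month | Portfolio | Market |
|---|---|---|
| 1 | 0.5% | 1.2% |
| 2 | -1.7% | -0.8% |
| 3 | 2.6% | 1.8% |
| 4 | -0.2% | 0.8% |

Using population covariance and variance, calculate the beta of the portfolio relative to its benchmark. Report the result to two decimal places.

1.50

r̄p = 0.3000%,  r̄m = 0.7500%
Cov = Σ(rp − r̄p)(rm − r̄m) / 4 = 1.3950
Var(rm) = Σ(rm − r̄m)² / 4 = 0.9275
β = Cov / Var = 1.3950 / 0.9275 = 1.5040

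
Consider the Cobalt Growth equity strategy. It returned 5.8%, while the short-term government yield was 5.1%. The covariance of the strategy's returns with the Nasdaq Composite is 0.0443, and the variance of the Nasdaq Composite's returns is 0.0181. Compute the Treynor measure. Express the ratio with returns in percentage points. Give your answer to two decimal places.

β = Cov / Var = 0.0443 / 0.0181 = 2.4475
Treynor = (Rp − Rf) / β = (5.8% − 5.1%) / 2.4475 = 0.70 / 2.4475 = 0.2860

0.29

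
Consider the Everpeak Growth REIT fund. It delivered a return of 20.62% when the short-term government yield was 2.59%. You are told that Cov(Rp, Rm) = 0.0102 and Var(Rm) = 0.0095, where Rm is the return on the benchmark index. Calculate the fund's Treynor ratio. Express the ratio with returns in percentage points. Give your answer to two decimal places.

β = Cov / Var = 0.0102 / 0.0095 = 1.0737
Treynor = (Rp − Rf) / β = (20.62% − 2.59%) / 1.0737 = 18.03 / 1.0737 = 16.7924

16.79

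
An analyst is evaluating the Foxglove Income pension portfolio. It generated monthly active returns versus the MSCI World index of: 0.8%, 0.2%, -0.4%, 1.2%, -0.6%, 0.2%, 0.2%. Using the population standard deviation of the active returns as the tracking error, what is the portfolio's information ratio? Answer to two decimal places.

0.39

r̄ = (0.8 + 0.2 − 0.4 + 1.2 − 0.6 + 0.2 + 0.2) / 7 = 0.2286%
Σ(r − r̄)² = 2.3543; population σ = √(2.3543/7) = 0.5799%
IR = r̄ / tracking error = 0.2286 / 0.5799 = 0.3942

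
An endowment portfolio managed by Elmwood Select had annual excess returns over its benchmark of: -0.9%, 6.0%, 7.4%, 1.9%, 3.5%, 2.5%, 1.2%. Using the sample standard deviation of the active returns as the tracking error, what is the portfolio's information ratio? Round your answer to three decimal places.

r̄ = (-0.9 + 6 + 7.4 + 1.9 + 3.5 + 2.5 + 1.2) / 7 = 21.60 / 7 = 3.0857%
Sample std dev = √[48.4686 / 6] = 2.8422%
IR = r̄ / tracking error = 3.0857 / 2.8422 = 1.0857

1.086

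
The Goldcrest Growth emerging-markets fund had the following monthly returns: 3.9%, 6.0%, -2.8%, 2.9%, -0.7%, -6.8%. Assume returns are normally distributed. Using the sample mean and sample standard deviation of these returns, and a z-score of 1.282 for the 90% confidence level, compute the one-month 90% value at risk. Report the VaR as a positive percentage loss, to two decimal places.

5.68

Mean return r̄ = 2.50 / 6 = 0.4167%
Sample std dev = √[113.1483 / 5] = 4.7571%
VaR = −(r̄ − z·σ) = −(0.4167 − 1.282 × 4.7571) = −(-5.6819) = 5.6819%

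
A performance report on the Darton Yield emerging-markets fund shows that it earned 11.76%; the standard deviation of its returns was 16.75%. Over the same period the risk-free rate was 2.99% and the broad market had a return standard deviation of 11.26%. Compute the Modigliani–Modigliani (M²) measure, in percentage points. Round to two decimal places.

Sharpe = (Rp − Rf) / σp = (11.76% − 2.99%) / 16.75% = 0.5236
M² = Rf + Sharpe × σm = 2.99% + 0.5236 × 11.26% = 8.8857%

8.89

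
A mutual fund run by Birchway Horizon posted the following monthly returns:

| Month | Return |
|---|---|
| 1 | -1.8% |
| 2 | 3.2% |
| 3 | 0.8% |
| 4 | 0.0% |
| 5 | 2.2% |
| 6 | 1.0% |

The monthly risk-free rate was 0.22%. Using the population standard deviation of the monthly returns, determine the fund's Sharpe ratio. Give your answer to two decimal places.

r̄ = (-1.8 + 3.2 + 0.8 + 0 + 2.2 + 1) / 6 = 5.40 / 6 = 0.9000%
Population σ = √[Σ(r − r̄)² / 6] = √[15.1000 / 6] = √2.5167 = 1.5864%
Sharpe = (r̄ − rf) / σ = (0.9000 − 0.22) / 1.5864 = 0.6800 / 1.5864 = 0.4286

0.43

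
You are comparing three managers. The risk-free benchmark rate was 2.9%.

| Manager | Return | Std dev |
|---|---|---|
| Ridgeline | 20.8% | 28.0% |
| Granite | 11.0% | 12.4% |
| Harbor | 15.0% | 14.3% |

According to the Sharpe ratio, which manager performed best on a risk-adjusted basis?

Harbor

Ridgeline: Sharpe ratio = (20.8% − 2.9%) / 28.0% = 0.639
Granite: Sharpe ratio = (11.0% − 2.9%) / 12.4% = 0.653
Harbor: Sharpe ratio = (15.0% − 2.9%) / 14.3% = 0.846
Highest: Harbor (0.846).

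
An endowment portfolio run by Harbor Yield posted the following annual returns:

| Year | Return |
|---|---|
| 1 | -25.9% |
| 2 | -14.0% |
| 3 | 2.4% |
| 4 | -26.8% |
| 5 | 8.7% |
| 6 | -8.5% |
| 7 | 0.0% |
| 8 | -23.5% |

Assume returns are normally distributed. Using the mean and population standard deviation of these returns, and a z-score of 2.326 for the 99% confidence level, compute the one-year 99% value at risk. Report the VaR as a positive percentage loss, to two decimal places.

Mean return r̄ = -87.60 / 8 = -10.9500%
Σ(r − r̄)² = (-25.9 − (-10.9500))² + (-14 − (-10.9500))² + (2.4 − (-10.9500))² + … = 1331.7800
population σ = √(1331.7800 / 8) = √166.4725 = 12.9024%
VaR = −(r̄ − z·σ) = −(-10.9500 − 2.326 × 12.9024) = −(-40.9610) = 40.9610%

40.96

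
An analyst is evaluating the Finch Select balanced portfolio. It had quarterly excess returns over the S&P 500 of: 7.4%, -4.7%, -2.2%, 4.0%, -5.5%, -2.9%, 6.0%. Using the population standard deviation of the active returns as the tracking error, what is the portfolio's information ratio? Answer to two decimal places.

0.06

Mean return μ = 2.10 / 7 = 0.3000%
Σ(r − μ)² = (7.4 − 0.3000)² + (-4.7 − 0.3000)² + … = 171.7200
population σ = √(171.7200 / 7) = √24.5314 = 4.9529%
IR = μ / tracking error = 0.3000 / 4.9529 = 0.0606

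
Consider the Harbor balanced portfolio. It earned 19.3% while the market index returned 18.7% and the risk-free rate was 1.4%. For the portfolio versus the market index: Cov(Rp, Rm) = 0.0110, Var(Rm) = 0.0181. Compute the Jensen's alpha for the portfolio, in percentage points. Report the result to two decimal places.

7.39

β = Cov / Var = 0.0110 / 0.0181 = 0.6077
E[R] = Rf + β(Rm − Rf) = 1.4% + 0.6077 × (18.7% − 1.4%) = 11.9132%
α = Rp − E[R] = 19.3% − 11.9132% = 7.3868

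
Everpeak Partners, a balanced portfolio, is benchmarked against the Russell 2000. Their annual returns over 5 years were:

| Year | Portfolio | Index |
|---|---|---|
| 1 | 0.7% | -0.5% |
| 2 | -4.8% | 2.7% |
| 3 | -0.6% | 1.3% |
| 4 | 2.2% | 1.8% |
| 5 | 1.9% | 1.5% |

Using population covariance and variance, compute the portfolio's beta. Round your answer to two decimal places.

-1.18

r̄p = -0.1200%,  r̄m = 1.3600%
Cov = Σ(rp − r̄p)(rm − r̄m) / 5 = -1.2928
Var(rm) = Σ(rm − r̄m)² / 5 = 1.0944
β = Cov / Var = -1.2928 / 1.0944 = -1.1813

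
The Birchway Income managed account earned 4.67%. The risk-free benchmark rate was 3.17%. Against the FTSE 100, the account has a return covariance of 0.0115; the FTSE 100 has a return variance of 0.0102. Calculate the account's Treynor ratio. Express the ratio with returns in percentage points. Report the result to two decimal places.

β = Cov / Var = 0.0115 / 0.0102 = 1.1275
Treynor = (Rp − Rf) / β = (4.67% − 3.17%) / 1.1275 = 1.50 / 1.1275 = 1.3304

1.33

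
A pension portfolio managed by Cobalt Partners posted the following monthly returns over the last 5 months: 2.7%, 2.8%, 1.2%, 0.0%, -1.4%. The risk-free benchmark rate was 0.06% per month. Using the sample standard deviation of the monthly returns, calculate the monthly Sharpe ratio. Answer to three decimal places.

0.557

r̄ = (2.7 + 2.8 + 1.2 + 0 − 1.4) / 5 = 1.0600%
Σ(r − r̄)² = (2.7 − 1.0600)² + (2.8 − 1.0600)² + … = 12.9120
sample σ = √(12.9120 / 4) = √3.2280 = 1.7967%
Sharpe = (r̄ − rf) / σ = (1.0600 − 0.06) / 1.7967 = 1.0000 / 1.7967 = 0.5566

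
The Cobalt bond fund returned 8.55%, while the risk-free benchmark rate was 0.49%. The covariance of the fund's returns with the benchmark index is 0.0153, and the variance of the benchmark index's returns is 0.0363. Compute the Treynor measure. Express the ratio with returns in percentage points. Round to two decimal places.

19.12

β = Cov / Var = 0.0153 / 0.0363 = 0.4215
Treynor = (Rp − Rf) / β = (8.55% − 0.49%) / 0.4215 = 8.06 / 0.4215 = 19.1222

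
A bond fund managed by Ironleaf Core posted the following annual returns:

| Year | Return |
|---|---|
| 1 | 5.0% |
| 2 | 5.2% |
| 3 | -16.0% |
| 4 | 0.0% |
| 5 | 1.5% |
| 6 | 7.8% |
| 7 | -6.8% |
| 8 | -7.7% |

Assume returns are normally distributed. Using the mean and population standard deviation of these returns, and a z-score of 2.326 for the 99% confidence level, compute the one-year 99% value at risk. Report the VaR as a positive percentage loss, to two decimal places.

19.04

Mean return r̄ = -11.00 / 8 = -1.3750%
Population std dev = √[461.5350 / 8] = 7.5955%
VaR = −(r̄ − z·σ) = −(-1.3750 − 2.326 × 7.5955) = −(-19.0421) = 19.0421%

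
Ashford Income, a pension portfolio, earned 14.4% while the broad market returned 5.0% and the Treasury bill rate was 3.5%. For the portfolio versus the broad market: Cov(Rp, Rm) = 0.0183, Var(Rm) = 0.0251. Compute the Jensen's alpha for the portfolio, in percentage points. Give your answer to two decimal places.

β = Cov / Var = 0.0183 / 0.0251 = 0.7291
E[R] = Rf + β(Rm − Rf) = 3.5% + 0.7291 × (5.0% − 3.5%) = 4.5937%
α = Rp − E[R] = 14.4% − 4.5937% = 9.8063

9.81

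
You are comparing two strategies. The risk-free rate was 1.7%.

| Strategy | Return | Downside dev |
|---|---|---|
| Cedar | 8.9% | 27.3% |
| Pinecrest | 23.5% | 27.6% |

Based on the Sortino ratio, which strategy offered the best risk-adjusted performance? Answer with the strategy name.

Cedar: Sortino ratio = (8.9% − 1.7%) / 27.3% = 0.264
Pinecrest: Sortino ratio = (23.5% − 1.7%) / 27.6% = 0.790
Highest: Pinecrest (0.790).

Pinecrest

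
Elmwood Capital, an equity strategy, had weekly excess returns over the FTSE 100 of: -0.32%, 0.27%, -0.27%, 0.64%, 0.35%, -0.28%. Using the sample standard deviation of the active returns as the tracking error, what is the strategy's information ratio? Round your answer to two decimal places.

Mean return μ = 0.390 / 6 = 0.0650%
Σ(r − μ)² = 0.8334; sample σ = √(0.8334/5) = 0.4083%
IR = μ / tracking error = 0.0650 / 0.4083 = 0.1592

0.16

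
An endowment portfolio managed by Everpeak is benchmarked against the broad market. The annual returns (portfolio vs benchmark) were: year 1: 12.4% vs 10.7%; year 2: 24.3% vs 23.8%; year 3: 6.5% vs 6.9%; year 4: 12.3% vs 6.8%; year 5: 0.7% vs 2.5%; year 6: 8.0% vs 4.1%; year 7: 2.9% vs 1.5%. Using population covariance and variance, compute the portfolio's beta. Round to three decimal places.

0.975

r̄p = 9.5857%,  r̄m = 8.0429%
Cov = Σ(rp − r̄p)(rm − r̄m) / 7 = 48.3906
Var(rm) = Σ(rm − r̄m)² / 7 = 49.6110
β = Cov / Var = 48.3906 / 49.6110 = 0.9754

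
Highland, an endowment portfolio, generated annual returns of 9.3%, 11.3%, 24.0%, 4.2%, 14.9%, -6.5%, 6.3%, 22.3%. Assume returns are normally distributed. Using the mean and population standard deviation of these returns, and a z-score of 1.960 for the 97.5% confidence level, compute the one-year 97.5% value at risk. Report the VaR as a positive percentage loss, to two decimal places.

μ = (9.3 + 11.3 + 24 + 4.2 + 14.9 − 6.5 + 6.3 + 22.3) / 8 = 10.7250%
Population σ = √[Σ(r − μ)² / 8] = √[688.8550 / 8] = √86.1069 = 9.2794%
VaR = −(μ − z·σ) = −(10.7250 − 1.960 × 9.2794) = −(-7.4626) = 7.4626%

7.46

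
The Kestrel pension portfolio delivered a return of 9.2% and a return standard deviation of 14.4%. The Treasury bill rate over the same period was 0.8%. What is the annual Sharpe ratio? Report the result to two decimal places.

Sharpe = (Rp − Rf) / σp = (9.2% − 0.8%) / 14.4% = 8.40% / 14.4% = 0.5833

0.58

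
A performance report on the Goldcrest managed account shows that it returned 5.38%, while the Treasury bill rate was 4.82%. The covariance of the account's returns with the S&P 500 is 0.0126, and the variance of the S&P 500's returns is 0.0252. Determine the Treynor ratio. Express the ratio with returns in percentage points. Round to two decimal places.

1.12

β = Cov / Var = 0.0126 / 0.0252 = 0.5000
Treynor = (Rp − Rf) / β = (5.38% − 4.82%) / 0.5000 = 0.56 / 0.5000 = 1.1200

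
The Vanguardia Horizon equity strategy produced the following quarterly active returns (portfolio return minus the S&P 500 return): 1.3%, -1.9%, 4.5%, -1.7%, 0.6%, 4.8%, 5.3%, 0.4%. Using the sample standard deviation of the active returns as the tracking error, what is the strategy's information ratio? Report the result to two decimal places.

r̄ = (1.3 − 1.9 + 4.5 − 1.7 + 0.6 + 4.8 + 5.3 + 0.4) / 8 = 1.6625%
Σ(r − r̄)² = (1.3 − 1.6625)² + (-1.9 − 1.6625)² + … = 57.9788
sample σ = √(57.9788 / 7) = √8.2827 = 2.8780%
IR = r̄ / tracking error = 1.6625 / 2.8780 = 0.5777

0.58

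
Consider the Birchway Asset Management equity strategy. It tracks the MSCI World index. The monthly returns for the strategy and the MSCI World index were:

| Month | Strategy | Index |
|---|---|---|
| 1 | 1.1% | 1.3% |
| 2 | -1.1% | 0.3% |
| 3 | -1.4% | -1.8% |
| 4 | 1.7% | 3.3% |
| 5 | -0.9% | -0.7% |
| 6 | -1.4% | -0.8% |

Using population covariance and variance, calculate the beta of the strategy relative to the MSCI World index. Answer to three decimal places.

0.693

r̄p = -0.3333%,  r̄m = 0.2667%
Cov = Σ(rp − r̄p)(rm − r̄m) / 6 = 1.9189
Var(rm) = Σ(rm − r̄m)² / 6 = 2.7689
β = Cov / Var = 1.9189 / 2.7689 = 0.6930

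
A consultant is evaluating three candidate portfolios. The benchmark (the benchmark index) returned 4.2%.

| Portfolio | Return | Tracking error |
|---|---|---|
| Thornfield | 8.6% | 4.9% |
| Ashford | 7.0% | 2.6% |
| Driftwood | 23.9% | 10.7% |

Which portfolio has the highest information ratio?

Thornfield: IR = (8.6% − 4.2%) / 4.9% = 0.898
Ashford: IR = (7.0% − 4.2%) / 2.6% = 1.077
Driftwood: IR = (23.9% − 4.2%) / 10.7% = 1.841
Highest: Driftwood (1.841).

Driftwood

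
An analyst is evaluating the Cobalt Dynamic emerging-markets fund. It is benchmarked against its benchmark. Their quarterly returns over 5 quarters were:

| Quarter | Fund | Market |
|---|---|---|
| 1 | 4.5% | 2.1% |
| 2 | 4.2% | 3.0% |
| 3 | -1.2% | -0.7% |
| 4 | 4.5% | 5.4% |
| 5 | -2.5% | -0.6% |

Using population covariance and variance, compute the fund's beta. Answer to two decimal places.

r̄p = 1.9000%,  r̄m = 1.8400%
Cov = Σ(rp − r̄p)(rm − r̄m) / 5 = 6.2420
Var(rm) = Σ(rm − r̄m)² / 5 = 5.2984
β = Cov / Var = 6.2420 / 5.2984 = 1.1781

1.18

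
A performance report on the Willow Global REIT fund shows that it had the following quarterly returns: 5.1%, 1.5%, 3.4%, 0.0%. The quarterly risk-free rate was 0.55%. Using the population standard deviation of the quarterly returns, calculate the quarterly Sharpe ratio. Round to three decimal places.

r̄ = (5.1 + 1.5 + 3.4 + 0) / 4 = 2.5000%
Population std dev = √[14.8200 / 4] = 1.9248%
Sharpe = (r̄ − rf) / σ = (2.5000 − 0.55) / 1.9248 = 1.9500 / 1.9248 = 1.0131

1.013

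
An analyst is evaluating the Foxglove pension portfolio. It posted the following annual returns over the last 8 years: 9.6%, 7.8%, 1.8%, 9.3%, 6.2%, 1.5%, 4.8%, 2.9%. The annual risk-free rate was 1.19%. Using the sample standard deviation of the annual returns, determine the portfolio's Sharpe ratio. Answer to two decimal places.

r̄ = (9.6 + 7.8 + 1.8 + 9.3 + 6.2 + 1.5 + 4.8 + 2.9) / 8 = 43.90 / 8 = 5.4875%
Σ(r − r̄)² = 73.9688; sample σ = √(73.9688/7) = 3.2507%
Sharpe = (r̄ − rf) / σ = (5.4875 − 1.19) / 3.2507 = 4.2975 / 3.2507 = 1.3220

1.32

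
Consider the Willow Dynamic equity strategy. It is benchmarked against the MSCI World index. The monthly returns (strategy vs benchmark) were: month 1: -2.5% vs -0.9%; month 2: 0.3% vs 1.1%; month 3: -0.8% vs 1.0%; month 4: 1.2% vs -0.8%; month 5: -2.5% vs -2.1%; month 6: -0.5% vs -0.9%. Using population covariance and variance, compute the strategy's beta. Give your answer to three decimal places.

r̄p = -0.8000%,  r̄m = -0.4333%
Cov = Σ(rp − r̄p)(rm − r̄m) / 6 = 0.7400
Var(rm) = Σ(rm − r̄m)² / 6 = 1.2922
β = Cov / Var = 0.7400 / 1.2922 = 0.5727

0.573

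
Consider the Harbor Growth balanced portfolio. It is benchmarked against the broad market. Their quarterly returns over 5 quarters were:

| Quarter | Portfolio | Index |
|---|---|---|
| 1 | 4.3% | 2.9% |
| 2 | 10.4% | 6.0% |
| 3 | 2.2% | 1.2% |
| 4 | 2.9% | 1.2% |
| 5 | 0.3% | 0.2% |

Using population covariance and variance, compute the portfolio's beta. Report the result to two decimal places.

r̄p = 4.0200%,  r̄m = 2.3000%
Cov = Σ(rp − r̄p)(rm − r̄m) / 5 = 6.9640
Var(rm) = Σ(rm − r̄m)² / 5 = 4.1760
β = Cov / Var = 6.9640 / 4.1760 = 1.6676

1.67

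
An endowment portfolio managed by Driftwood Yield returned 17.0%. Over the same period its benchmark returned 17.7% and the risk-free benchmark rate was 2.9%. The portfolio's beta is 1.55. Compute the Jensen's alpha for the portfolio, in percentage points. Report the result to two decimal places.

-8.84

CAPM expected return = Rf + β(Rm − Rf) = 2.9% + 1.55 × (17.7% − 2.9%) = 2.9 + 1.55 × 14.80 = 25.8400%
Jensen's α = Rp − E[R] = 17.0% − 25.8400% = -8.8400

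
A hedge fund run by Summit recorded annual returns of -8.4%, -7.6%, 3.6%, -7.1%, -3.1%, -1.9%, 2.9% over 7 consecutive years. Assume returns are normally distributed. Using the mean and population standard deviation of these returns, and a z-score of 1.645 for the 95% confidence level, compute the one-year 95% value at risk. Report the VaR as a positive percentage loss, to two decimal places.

r̄ = (-8.4 − 7.6 + 3.6 − 7.1 − 3.1 − 1.9 + 2.9) / 7 = -21.60 / 7 = -3.0857%
Σ(r − r̄)² = (-8.4 − (-3.0857))² + (-7.6 − (-3.0857))² + … = 146.6686
σ = √[146.6686 / 7] = 4.5774%
VaR = −(r̄ − z·σ) = −(-3.0857 − 1.645 × 4.5774) = −(-10.6155) = 10.6155%

10.62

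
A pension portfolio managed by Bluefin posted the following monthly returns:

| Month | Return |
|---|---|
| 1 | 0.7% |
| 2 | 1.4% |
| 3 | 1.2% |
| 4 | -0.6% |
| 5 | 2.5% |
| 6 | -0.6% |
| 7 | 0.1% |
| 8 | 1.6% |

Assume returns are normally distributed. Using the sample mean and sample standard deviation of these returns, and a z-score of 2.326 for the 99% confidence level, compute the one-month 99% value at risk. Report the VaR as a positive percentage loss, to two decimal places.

r̄ = (0.7 + 1.4 + 1.2 − 0.6 + 2.5 − 0.6 + 0.1 + 1.6) / 8 = 0.7875%
Σ(r − r̄)² = (0.7 − 0.7875)² + (1.4 − 0.7875)² + … = 8.4688
σ = √[8.4688 / 7] = 1.0999%
VaR = −(r̄ − z·σ) = −(0.7875 − 2.326 × 1.0999) = −(-1.7709) = 1.7709%

1.77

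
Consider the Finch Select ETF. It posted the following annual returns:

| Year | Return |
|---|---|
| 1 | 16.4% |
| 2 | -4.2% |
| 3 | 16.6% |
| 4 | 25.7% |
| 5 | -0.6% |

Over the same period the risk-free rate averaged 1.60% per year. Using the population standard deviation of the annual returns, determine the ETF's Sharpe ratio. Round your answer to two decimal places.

r̄ = (16.4 − 4.2 + 16.6 + 25.7 − 0.6) / 5 = 53.90 / 5 = 10.7800%
Population std dev = √[641.9680 / 5] = 11.3311%
Sharpe = (r̄ − rf) / σ = (10.7800 − 1.6) / 11.3311 = 9.1800 / 11.3311 = 0.8102

0.81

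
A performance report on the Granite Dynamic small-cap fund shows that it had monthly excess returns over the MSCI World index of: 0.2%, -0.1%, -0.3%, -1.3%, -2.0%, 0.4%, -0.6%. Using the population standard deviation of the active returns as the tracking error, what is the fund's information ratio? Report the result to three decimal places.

-0.667

r̄ = (0.2 − 0.1 − 0.3 − 1.3 − 2 + 0.4 − 0.6) / 7 = -0.5286%
Σ(r − r̄)² = (0.2 − (-0.5286))² + (-0.1 − (-0.5286))² + (-0.3 − (-0.5286))² + … = 4.3943
population σ = √(4.3943 / 7) = √0.6278 = 0.7923%
IR = r̄ / tracking error = -0.5286 / 0.7923 = -0.6672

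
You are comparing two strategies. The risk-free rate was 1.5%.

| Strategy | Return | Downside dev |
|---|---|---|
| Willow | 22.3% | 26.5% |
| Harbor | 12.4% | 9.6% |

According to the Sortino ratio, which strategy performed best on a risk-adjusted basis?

Willow: Sortino ratio = (22.3% − 1.5%) / 26.5% = 0.785
Harbor: Sortino ratio = (12.4% − 1.5%) / 9.6% = 1.135
Highest: Harbor (1.135).

Harbor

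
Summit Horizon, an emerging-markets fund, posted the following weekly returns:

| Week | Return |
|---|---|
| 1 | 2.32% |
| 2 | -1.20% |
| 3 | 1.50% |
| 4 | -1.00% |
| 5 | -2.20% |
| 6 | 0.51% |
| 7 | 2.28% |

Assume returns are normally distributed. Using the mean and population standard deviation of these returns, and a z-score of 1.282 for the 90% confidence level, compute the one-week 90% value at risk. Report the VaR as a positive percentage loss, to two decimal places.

1.83

μ = (2.32 − 1.2 + 1.5 − 1 − 2.2 + 0.51 + 2.28) / 7 = 2.210 / 7 = 0.3157%
Population σ = √[Σ(r − μ)² / 7] = √[19.6732 / 7] = √2.8105 = 1.6765%
VaR = −(μ − z·σ) = −(0.3157 − 1.282 × 1.6765) = −(-1.8336) = 1.8336%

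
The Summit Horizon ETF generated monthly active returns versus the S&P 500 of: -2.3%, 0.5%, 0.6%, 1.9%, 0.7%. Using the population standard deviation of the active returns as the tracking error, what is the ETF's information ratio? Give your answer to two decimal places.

r̄ = (-2.3 + 0.5 + 0.6 + 1.9 + 0.7) / 5 = 0.2800%
Population σ = √[Σ(r − r̄)² / 5] = √[9.6080 / 5] = √1.9216 = 1.3862%
IR = r̄ / tracking error = 0.2800 / 1.3862 = 0.2020

0.20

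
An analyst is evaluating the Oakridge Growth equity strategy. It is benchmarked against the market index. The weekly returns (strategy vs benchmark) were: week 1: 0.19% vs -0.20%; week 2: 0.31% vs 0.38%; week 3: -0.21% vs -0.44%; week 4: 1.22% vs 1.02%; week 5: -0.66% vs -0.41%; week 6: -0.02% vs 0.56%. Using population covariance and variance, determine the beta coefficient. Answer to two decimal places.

0.88

r̄p = 0.1383%,  r̄m = 0.1517%
Cov = Σ(rp − r̄p)(rm − r̄m) / 6 = 0.2584
Var(rm) = Σ(rm − r̄m)² / 6 = 0.2937
β = Cov / Var = 0.2584 / 0.2937 = 0.8798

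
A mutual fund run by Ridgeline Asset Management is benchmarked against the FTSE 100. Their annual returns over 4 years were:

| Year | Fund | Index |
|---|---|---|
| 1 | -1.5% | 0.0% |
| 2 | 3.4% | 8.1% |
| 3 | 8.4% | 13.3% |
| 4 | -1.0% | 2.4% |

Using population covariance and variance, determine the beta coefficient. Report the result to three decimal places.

0.764

r̄p = 2.3250%,  r̄m = 5.9500%
Cov = Σ(rp − r̄p)(rm − r̄m) / 4 = 20.3813
Var(rm) = Σ(rm − r̄m)² / 4 = 26.6625
β = Cov / Var = 20.3813 / 26.6625 = 0.7644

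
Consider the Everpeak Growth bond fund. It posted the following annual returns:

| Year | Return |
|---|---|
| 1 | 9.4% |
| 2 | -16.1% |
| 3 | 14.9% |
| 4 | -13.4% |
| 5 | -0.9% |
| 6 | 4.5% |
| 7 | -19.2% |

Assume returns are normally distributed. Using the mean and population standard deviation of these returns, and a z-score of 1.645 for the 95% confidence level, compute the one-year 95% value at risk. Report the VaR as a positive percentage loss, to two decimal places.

23.38

r̄ = (9.4 − 16.1 + 14.9 − 13.4 − 0.9 + 4.5 − 19.2) / 7 = -2.9714%
Population std dev = √[1077.0343 / 7] = 12.4041%
VaR = −(r̄ − z·σ) = −(-2.9714 − 1.645 × 12.4041) = −(-23.3761) = 23.3761%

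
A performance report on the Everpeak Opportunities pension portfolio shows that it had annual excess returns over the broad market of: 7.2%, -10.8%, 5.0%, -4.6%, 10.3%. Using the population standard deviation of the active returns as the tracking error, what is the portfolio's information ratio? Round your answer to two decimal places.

0.18

r̄ = (7.2 − 10.8 + 5 − 4.6 + 10.3) / 5 = 7.10 / 5 = 1.4200%
Σ(r − r̄)² = (7.2 − 1.4200)² + (-10.8 − 1.4200)² + (5 − 1.4200)² + … = 310.6480
population σ = √(310.6480 / 5) = √62.1296 = 7.8822%
IR = r̄ / tracking error = 1.4200 / 7.8822 = 0.1802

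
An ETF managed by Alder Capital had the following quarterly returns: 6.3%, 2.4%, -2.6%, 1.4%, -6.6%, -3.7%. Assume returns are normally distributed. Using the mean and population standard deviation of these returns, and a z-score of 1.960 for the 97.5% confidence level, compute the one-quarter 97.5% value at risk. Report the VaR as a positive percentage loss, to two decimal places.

8.86

Mean return μ = -2.80 / 6 = -0.4667%
Population std dev = √[110.1133 / 6] = 4.2839%
VaR = −(μ − z·σ) = −(-0.4667 − 1.960 × 4.2839) = −(-8.8631) = 8.8631%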